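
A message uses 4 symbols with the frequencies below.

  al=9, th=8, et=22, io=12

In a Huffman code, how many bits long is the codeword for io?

2

Repeatedly merge the two smallest:
merge th(8) and al(9): 17
merge io(12) and 17: 29
merge et(22) and 29: 51
The subtree containing io is merged 2 times, so code length = 2.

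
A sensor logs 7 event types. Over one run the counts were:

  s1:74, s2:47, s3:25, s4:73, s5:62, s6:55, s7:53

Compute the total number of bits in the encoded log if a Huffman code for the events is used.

Merge the two smallest weights repeatedly:
merge s3(25) and s2(47): 72
merge s7(53) and s6(55): 108
merge s5(62) and 72: 134
merge s4(73) and s1(74): 147
merge 108 and 134: 242
merge 147 and 242: 389
Total encoded bits = sum of merged weights = 72 + 108 + 134 + 147 + 242 + 389 = 1092.

1092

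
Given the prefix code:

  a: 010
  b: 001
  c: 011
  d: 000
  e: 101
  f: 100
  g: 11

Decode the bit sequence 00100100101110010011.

Read left to right; each codeword is recognised as soon as it completes (prefix code):
  001→b | 001→b | 001→b | 011→c | 100→f | 100→f | 11→g
Decoded message: bbbcffg

bbbcffg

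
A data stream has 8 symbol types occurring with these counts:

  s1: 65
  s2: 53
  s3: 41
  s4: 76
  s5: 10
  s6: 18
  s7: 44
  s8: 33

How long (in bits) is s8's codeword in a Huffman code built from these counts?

4

Huffman merges, smallest pair first:
s5(10) + s6(18) → 28
28 + s8(33) → 61
s3(41) + s7(44) → 85
s2(53) + 61 → 114
s1(65) + s4(76) → 141
85 + 114 → 199
141 + 199 → 340
The subtree containing s8 is merged 4 times, so code length = 4.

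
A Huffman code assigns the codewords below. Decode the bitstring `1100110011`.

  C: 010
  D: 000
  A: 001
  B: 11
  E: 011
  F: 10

BAFE

Read left to right; each codeword is recognised as soon as it completes (prefix code):
  11→B | 001→A | 10→F | 011→E
Decoded message: BAFE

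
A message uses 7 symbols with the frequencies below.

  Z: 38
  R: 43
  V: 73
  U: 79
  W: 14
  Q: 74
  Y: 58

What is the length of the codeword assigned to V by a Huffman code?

Build the tree from the bottom:
merge W(14) and Z(38): 52
merge R(43) and 52: 95
merge Y(58) and V(73): 131
merge Q(74) and U(79): 153
merge 95 and 131: 226
merge 153 and 226: 379
V's leaf is at depth 3, giving a 3-bit codeword.

3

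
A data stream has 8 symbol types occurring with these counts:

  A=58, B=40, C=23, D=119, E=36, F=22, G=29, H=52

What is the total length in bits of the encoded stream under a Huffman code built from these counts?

Build the Huffman tree bottom-up:
merge F(22) and C(23): 45
merge G(29) and E(36): 65
merge B(40) and 45: 85
merge H(52) and A(58): 110
merge 65 and 85: 150
merge 110 and D(119): 229
merge 150 and 229: 379
Each symbol's bit-cost is frequency × depth; summing gives 1063 bits (equivalently 45 + 65 + 85 + 110 + 150 + 229 + 379).

1063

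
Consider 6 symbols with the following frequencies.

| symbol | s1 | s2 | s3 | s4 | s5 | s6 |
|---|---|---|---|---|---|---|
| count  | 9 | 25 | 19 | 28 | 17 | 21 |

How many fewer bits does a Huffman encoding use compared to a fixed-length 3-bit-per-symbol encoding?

Fixed-length: 3 bits × 119 symbols = 357 bits.
Huffman merges:
s1(9) + s5(17) → 26
s3(19) + s6(21) → 40
s2(25) + 26 → 51
s4(28) + 40 → 68
51 + 68 → 119
Huffman total = 26 + 40 + 51 + 68 + 119 = 304 bits.
Saving = 357 − 304 = 53 bits.

53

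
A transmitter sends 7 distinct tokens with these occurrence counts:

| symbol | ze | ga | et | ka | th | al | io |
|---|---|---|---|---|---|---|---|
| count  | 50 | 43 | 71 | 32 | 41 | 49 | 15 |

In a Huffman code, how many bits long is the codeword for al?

Repeatedly merge the two smallest:
combine io(15), ka(32) → 47
combine th(41), ga(43) → 84
combine 47, al(49) → 96
combine ze(50), et(71) → 121
combine 84, 96 → 180
combine 121, 180 → 301
The subtree containing al is merged 3 times, so code length = 3.

3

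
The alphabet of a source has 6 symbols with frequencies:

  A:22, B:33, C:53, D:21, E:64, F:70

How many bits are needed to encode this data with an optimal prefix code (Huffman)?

645

Greedily combine the two least-frequent nodes:
combine D(21), A(22) → 43
combine B(33), 43 → 76
combine C(53), E(64) → 117
combine F(70), 76 → 146
combine 117, 146 → 263
Total encoded bits = sum of merged weights = 43 + 76 + 117 + 146 + 263 = 645.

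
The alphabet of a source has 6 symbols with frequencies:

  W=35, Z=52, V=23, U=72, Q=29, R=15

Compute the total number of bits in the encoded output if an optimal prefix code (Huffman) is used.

554

Greedily combine the two least-frequent nodes:
combine R(15), V(23) → 38
combine Q(29), W(35) → 64
combine 38, Z(52) → 90
combine 64, U(72) → 136
combine 90, 136 → 226
Each symbol's bit-cost is frequency × depth; summing gives 554 bits (equivalently 38 + 64 + 90 + 136 + 226).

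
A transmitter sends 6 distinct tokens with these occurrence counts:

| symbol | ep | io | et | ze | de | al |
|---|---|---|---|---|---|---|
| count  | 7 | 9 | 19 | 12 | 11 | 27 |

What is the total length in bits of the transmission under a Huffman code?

Greedily combine the two least-frequent nodes:
combine ep(7), io(9) → 16
combine de(11), ze(12) → 23
combine 16, et(19) → 35
combine 23, al(27) → 50
combine 35, 50 → 85
Each symbol's bit-cost is frequency × depth; summing gives 209 bits (equivalently 16 + 23 + 35 + 50 + 85).

209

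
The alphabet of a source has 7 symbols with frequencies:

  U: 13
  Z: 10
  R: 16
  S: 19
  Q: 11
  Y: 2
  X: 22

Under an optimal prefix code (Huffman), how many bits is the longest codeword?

4

Merge the two lowest-weight nodes at each step:
Y(2) + Z(10) → 12
Q(11) + 12 → 23
U(13) + R(16) → 29
S(19) + X(22) → 41
23 + 29 → 52
41 + 52 → 93
The first pair merged (Y, Z) ends up deepest, at depth 4.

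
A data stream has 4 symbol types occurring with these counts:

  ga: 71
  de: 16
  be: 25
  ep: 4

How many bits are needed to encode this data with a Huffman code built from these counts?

181

Build the Huffman tree bottom-up:
combine ep(4), de(16) → 20
combine 20, be(25) → 45
combine 45, ga(71) → 116
Total encoded bits = sum of merged weights = 20 + 45 + 116 = 181.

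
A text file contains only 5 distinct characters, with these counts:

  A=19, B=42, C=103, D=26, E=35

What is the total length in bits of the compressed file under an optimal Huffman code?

Build the Huffman tree bottom-up:
merge A(19) and D(26): 45
merge E(35) and B(42): 77
merge 45 and 77: 122
merge C(103) and 122: 225
Total encoded bits = sum of merged weights = 45 + 77 + 122 + 225 = 469.

469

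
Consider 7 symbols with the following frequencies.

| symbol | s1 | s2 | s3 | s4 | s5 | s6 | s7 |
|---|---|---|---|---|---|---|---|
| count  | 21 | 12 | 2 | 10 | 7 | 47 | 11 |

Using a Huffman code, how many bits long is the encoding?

264

Build the Huffman tree bottom-up:
merge s3(2) and s5(7): 9
merge 9 and s4(10): 19
merge s7(11) and s2(12): 23
merge 19 and s1(21): 40
merge 23 and 40: 63
merge s6(47) and 63: 110
Total encoded bits = sum of merged weights = 9 + 19 + 23 + 40 + 63 + 110 = 264.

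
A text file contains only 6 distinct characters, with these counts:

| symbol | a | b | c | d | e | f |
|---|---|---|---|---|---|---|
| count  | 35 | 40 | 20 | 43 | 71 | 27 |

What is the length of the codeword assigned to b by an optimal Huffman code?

3

Repeatedly merge the two smallest:
combine c(20), f(27) → 47
combine a(35), b(40) → 75
combine d(43), 47 → 90
combine e(71), 75 → 146
combine 90, 146 → 236
b sits 3 levels below the root, so its codeword is 3 bits.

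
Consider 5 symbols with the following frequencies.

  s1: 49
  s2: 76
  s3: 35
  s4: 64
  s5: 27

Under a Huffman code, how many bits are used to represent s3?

3

Huffman merges, smallest pair first:
merge s5(27) and s3(35): 62
merge s1(49) and 62: 111
merge s4(64) and s2(76): 140
merge 111 and 140: 251
s3's leaf is at depth 3, giving a 3-bit codeword.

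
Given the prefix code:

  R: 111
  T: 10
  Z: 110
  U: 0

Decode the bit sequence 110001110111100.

Read left to right; each codeword is recognised as soon as it completes (prefix code):
  110→Z | 0→U | 0→U | 111→R | 0→U | 111→R | 10→T | 0→U
Decoded message: ZUURURTU

ZUURURTU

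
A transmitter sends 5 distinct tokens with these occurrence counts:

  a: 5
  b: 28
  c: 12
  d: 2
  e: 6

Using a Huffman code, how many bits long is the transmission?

Build the Huffman tree bottom-up:
merge d(2) and a(5): 7
merge e(6) and 7: 13
merge c(12) and 13: 25
merge 25 and b(28): 53
Each symbol's bit-cost is frequency × depth; summing gives 98 bits (equivalently 7 + 13 + 25 + 53).

98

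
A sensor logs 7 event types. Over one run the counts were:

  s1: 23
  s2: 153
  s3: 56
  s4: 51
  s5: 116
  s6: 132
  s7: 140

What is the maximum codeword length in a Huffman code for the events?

5

Merge the two lowest-weight nodes at each step:
s1(23) + s4(51) → 74
s3(56) + 74 → 130
s5(116) + 130 → 246
s6(132) + s7(140) → 272
s2(153) + 246 → 399
272 + 399 → 671
The first pair merged (s1, s4) ends up deepest, at depth 5.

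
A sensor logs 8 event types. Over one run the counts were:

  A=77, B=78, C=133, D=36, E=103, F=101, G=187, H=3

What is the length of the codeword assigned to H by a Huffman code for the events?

5

Huffman merges, smallest pair first:
H(3) + D(36) → 39
39 + A(77) → 116
B(78) + F(101) → 179
E(103) + 116 → 219
C(133) + 179 → 312
G(187) + 219 → 406
312 + 406 → 718
The subtree containing H is merged 5 times, so code length = 5.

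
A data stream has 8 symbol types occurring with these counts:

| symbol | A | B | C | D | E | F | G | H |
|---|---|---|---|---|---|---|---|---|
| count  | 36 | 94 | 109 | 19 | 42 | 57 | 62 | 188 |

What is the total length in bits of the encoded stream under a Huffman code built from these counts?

Greedily combine the two least-frequent nodes:
D(19) + A(36) → 55
E(42) + 55 → 97
F(57) + G(62) → 119
B(94) + 97 → 191
C(109) + 119 → 228
H(188) + 191 → 379
228 + 379 → 607
The encoded length is the sum of every internal node's weight: 55 + 97 + 119 + 191 + 228 + 379 + 607 = 1676 bits.

1676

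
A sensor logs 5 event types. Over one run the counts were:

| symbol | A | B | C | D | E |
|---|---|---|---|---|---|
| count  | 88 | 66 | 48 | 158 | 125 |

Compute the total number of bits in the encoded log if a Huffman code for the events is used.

1084

Greedily combine the two least-frequent nodes:
C(48) + B(66) → 114
A(88) + 114 → 202
E(125) + D(158) → 283
202 + 283 → 485
The encoded length is the sum of every internal node's weight: 114 + 202 + 283 + 485 = 1084 bits.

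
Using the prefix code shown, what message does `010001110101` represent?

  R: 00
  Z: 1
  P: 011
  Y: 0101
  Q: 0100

Read left to right; each codeword is recognised as soon as it completes (prefix code):
  0100→Q | 011→P | 1→Z | 0101→Y
Decoded message: QPZY

QPZY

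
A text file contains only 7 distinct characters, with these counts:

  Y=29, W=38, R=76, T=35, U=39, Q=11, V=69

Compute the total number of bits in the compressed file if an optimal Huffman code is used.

786

Build the Huffman tree bottom-up:
combine Q(11), Y(29) → 40
combine T(35), W(38) → 73
combine U(39), 40 → 79
combine V(69), 73 → 142
combine R(76), 79 → 155
combine 142, 155 → 297
The encoded length is the sum of every internal node's weight: 40 + 73 + 79 + 142 + 155 + 297 = 786 bits.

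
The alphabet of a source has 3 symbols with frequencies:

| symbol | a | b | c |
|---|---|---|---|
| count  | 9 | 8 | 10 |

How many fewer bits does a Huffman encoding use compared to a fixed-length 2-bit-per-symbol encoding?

10

Fixed-length: 2 bits × 27 symbols = 54 bits.
Huffman merges:
combine b(8), a(9) → 17
combine c(10), 17 → 27
Huffman total = 17 + 27 = 44 bits.
Saving = 54 − 44 = 10 bits.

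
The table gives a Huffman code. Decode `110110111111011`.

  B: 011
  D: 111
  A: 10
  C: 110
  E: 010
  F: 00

Read left to right; each codeword is recognised as soon as it completes (prefix code):
  110→C | 110→C | 111→D | 111→D | 011→B
Decoded message: CCDDB

CCDDB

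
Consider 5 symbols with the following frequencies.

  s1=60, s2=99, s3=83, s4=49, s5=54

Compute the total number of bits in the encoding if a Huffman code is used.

Merge the two smallest weights repeatedly:
merge s4(49) and s5(54): 103
merge s1(60) and s3(83): 143
merge s2(99) and 103: 202
merge 143 and 202: 345
Each symbol's bit-cost is frequency × depth; summing gives 793 bits (equivalently 103 + 143 + 202 + 345).

793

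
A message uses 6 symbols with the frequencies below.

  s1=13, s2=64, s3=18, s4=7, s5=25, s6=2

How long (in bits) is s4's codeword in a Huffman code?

5

Repeatedly merge the two smallest:
combine s6(2), s4(7) → 9
combine 9, s1(13) → 22
combine s3(18), 22 → 40
combine s5(25), 40 → 65
combine s2(64), 65 → 129
s4's leaf is at depth 5, giving a 5-bit codeword.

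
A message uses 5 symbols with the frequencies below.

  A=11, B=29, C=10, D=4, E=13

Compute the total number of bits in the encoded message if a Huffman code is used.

Merge the two smallest weights repeatedly:
combine D(4), C(10) → 14
combine A(11), E(13) → 24
combine 14, 24 → 38
combine B(29), 38 → 67
The encoded length is the sum of every internal node's weight: 14 + 24 + 38 + 67 = 143 bits.

143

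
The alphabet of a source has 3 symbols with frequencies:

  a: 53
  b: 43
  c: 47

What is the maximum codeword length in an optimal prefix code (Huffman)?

Merge the two lowest-weight nodes at each step:
combine b(43), c(47) → 90
combine a(53), 90 → 143
The rarest symbols sit at the bottom; the longest codeword is 2 bits.

2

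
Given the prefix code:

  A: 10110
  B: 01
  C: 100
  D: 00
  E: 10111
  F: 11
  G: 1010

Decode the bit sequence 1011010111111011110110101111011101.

Read left to right; each codeword is recognised as soon as it completes (prefix code):
  10110→A | 10111→E | 11→F | 10111→E | 10110→A | 10111→E | 10111→E | 01→B
Decoded message: AEFEAEEB

AEFEAEEB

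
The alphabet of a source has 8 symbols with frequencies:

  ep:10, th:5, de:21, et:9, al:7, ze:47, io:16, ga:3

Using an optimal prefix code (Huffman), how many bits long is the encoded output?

Build the Huffman tree bottom-up:
merge ga(3) and th(5): 8
merge al(7) and 8: 15
merge et(9) and ep(10): 19
merge 15 and io(16): 31
merge 19 and de(21): 40
merge 31 and 40: 71
merge ze(47) and 71: 118
Each symbol's bit-cost is frequency × depth; summing gives 302 bits (equivalently 8 + 15 + 19 + 31 + 40 + 71 + 118).

302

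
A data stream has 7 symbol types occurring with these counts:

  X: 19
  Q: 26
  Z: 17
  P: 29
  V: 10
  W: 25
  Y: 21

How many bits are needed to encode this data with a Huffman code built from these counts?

412

Merge the two smallest weights repeatedly:
V(10) + Z(17) → 27
X(19) + Y(21) → 40
W(25) + Q(26) → 51
27 + P(29) → 56
40 + 51 → 91
56 + 91 → 147
The encoded length is the sum of every internal node's weight: 27 + 40 + 51 + 56 + 91 + 147 = 412 bits.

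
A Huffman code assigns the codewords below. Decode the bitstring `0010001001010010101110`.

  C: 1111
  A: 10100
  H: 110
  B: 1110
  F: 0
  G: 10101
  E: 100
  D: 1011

Read left to right; each codeword is recognised as soon as it completes (prefix code):
  0→F | 0→F | 100→E | 0→F | 100→E | 10100→A | 10101→G | 110→H
Decoded message: FFEFEAGH

FFEFEAGH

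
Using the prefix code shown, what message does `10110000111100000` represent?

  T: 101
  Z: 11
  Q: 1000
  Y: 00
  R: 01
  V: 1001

TQRZQY

Read left to right; each codeword is recognised as soon as it completes (prefix code):
  101→T | 1000→Q | 01→R | 11→Z | 1000→Q | 00→Y
Decoded message: TQRZQY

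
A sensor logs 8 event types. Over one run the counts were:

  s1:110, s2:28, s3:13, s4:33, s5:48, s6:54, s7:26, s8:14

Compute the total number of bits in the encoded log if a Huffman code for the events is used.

Merge the two smallest weights repeatedly:
combine s3(13), s8(14) → 27
combine s7(26), 27 → 53
combine s2(28), s4(33) → 61
combine s5(48), 53 → 101
combine s6(54), 61 → 115
combine 101, s1(110) → 211
combine 115, 211 → 326
Each symbol's bit-cost is frequency × depth; summing gives 894 bits (equivalently 27 + 53 + 61 + 101 + 115 + 211 + 326).

894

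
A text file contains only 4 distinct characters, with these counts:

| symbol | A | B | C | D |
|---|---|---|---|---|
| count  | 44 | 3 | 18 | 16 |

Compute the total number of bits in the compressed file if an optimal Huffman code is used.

137

Greedily combine the two least-frequent nodes:
B(3) + D(16) → 19
C(18) + 19 → 37
37 + A(44) → 81
Each symbol's bit-cost is frequency × depth; summing gives 137 bits (equivalently 19 + 37 + 81).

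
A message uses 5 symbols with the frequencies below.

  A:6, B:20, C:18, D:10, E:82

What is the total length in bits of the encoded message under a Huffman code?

Greedily combine the two least-frequent nodes:
A(6) + D(10) → 16
16 + C(18) → 34
B(20) + 34 → 54
54 + E(82) → 136
Each symbol's bit-cost is frequency × depth; summing gives 240 bits (equivalently 16 + 34 + 54 + 136).

240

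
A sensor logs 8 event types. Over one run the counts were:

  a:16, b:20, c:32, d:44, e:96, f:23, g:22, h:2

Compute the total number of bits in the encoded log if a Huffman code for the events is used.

Merge the two smallest weights repeatedly:
combine h(2), a(16) → 18
combine 18, b(20) → 38
combine g(22), f(23) → 45
combine c(32), 38 → 70
combine d(44), 45 → 89
combine 70, 89 → 159
combine e(96), 159 → 255
Each symbol's bit-cost is frequency × depth; summing gives 674 bits (equivalently 18 + 38 + 45 + 70 + 89 + 159 + 255).

674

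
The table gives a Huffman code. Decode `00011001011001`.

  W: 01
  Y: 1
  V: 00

Read left to right; each codeword is recognised as soon as it completes (prefix code):
  00→V | 01→W | 1→Y | 00→V | 1→Y | 01→W | 1→Y | 00→V | 1→Y
Decoded message: VWYVYWYVY

VWYVYWYVY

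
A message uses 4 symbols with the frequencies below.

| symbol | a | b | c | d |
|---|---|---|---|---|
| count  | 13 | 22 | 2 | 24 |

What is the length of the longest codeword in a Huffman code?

3

Merge the two lowest-weight nodes at each step:
combine c(2), a(13) → 15
combine 15, b(22) → 37
combine d(24), 37 → 61
Maximum depth reached is 3.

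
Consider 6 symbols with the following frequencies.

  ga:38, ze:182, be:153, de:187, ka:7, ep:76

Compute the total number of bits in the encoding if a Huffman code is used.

1452

Build the Huffman tree bottom-up:
merge ka(7) and ga(38): 45
merge 45 and ep(76): 121
merge 121 and be(153): 274
merge ze(182) and de(187): 369
merge 274 and 369: 643
Total encoded bits = sum of merged weights = 45 + 121 + 274 + 369 + 643 = 1452.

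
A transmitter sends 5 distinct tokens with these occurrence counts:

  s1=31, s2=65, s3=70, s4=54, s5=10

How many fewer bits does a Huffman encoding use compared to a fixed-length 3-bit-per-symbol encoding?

189

Fixed-length: 3 bits × 230 symbols = 690 bits.
Huffman merges:
s5(10) + s1(31) → 41
41 + s4(54) → 95
s2(65) + s3(70) → 135
95 + 135 → 230
Huffman total = 41 + 95 + 135 + 230 = 501 bits.
Saving = 690 − 501 = 189 bits.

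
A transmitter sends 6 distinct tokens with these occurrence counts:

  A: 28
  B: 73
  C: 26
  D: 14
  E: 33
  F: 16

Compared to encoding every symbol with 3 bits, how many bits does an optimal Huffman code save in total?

Fixed-length: 3 bits × 190 symbols = 570 bits.
Huffman merges:
merge D(14) and F(16): 30
merge C(26) and A(28): 54
merge 30 and E(33): 63
merge 54 and 63: 117
merge B(73) and 117: 190
Huffman total = 30 + 54 + 63 + 117 + 190 = 454 bits.
Saving = 570 − 454 = 116 bits.

116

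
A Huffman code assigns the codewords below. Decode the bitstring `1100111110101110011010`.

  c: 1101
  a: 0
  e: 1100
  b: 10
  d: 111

edcadaaca

Read left to right; each codeword is recognised as soon as it completes (prefix code):
  1100→e | 111→d | 1101→c | 0→a | 111→d | 0→a | 0→a | 1101→c | 0→a
Decoded message: edcadaaca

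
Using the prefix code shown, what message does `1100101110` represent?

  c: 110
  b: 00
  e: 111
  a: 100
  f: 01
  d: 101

Read left to right; each codeword is recognised as soon as it completes (prefix code):
  110→c | 01→f | 01→f | 110→c
Decoded message: cffc

cffc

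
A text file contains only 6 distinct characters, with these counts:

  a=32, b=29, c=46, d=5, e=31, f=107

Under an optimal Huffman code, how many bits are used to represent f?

1

Build the tree from the bottom:
d(5) + b(29) → 34
e(31) + a(32) → 63
34 + c(46) → 80
63 + 80 → 143
f(107) + 143 → 250
f is merged only at the final step, so code length = 1.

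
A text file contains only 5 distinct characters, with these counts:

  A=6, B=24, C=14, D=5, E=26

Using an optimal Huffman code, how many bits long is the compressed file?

160

Build the Huffman tree bottom-up:
merge D(5) and A(6): 11
merge 11 and C(14): 25
merge B(24) and 25: 49
merge E(26) and 49: 75
Each symbol's bit-cost is frequency × depth; summing gives 160 bits (equivalently 11 + 25 + 49 + 75).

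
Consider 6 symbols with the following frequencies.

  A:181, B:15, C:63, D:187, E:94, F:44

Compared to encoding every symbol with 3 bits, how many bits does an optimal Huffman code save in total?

Fixed-length: 3 bits × 584 symbols = 1752 bits.
Huffman merges:
B(15) + F(44) → 59
59 + C(63) → 122
E(94) + 122 → 216
A(181) + D(187) → 368
216 + 368 → 584
Huffman total = 59 + 122 + 216 + 368 + 584 = 1349 bits.
Saving = 1752 − 1349 = 403 bits.

403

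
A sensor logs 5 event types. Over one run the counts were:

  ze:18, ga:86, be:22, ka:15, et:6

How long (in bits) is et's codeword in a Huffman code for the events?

4

Huffman merges, smallest pair first:
combine et(6), ka(15) → 21
combine ze(18), 21 → 39
combine be(22), 39 → 61
combine 61, ga(86) → 147
et sits 4 levels below the root, so its codeword is 4 bits.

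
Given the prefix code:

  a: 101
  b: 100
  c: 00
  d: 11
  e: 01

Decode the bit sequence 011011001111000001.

Read left to right; each codeword is recognised as soon as it completes (prefix code):
  01→e | 101→a | 100→b | 11→d | 11→d | 00→c | 00→c | 01→e
Decoded message: eabddcce

eabddcce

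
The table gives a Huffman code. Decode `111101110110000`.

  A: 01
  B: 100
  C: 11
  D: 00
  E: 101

CCACABD

Read left to right; each codeword is recognised as soon as it completes (prefix code):
  11→C | 11→C | 01→A | 11→C | 01→A | 100→B | 00→D
Decoded message: CCACABD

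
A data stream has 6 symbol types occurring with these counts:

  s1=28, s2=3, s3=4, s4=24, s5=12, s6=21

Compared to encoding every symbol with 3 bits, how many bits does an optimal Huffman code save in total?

Fixed-length: 3 bits × 92 symbols = 276 bits.
Huffman merges:
combine s2(3), s3(4) → 7
combine 7, s5(12) → 19
combine 19, s6(21) → 40
combine s4(24), s1(28) → 52
combine 40, 52 → 92
Huffman total = 7 + 19 + 40 + 52 + 92 = 210 bits.
Saving = 276 − 210 = 66 bits.

66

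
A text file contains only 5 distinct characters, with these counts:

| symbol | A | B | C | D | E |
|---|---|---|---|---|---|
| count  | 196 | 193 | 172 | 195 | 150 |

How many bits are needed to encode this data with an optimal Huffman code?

Merge the two smallest weights repeatedly:
merge E(150) and C(172): 322
merge B(193) and D(195): 388
merge A(196) and 322: 518
merge 388 and 518: 906
Total encoded bits = sum of merged weights = 322 + 388 + 518 + 906 = 2134.

2134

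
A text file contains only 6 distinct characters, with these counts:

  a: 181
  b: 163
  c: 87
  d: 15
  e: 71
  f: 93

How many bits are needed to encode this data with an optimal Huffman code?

Merge the two smallest weights repeatedly:
d(15) + e(71) → 86
86 + c(87) → 173
f(93) + b(163) → 256
173 + a(181) → 354
256 + 354 → 610
Total encoded bits = sum of merged weights = 86 + 173 + 256 + 354 + 610 = 1479.

1479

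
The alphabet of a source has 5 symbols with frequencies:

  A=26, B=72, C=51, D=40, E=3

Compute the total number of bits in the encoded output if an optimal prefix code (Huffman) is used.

410

Merge the two smallest weights repeatedly:
merge E(3) and A(26): 29
merge 29 and D(40): 69
merge C(51) and 69: 120
merge B(72) and 120: 192
Total encoded bits = sum of merged weights = 29 + 69 + 120 + 192 = 410.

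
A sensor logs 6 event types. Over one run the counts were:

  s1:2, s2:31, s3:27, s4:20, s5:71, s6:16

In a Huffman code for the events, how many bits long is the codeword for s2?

Build the tree from the bottom:
s1(2) + s6(16) → 18
18 + s4(20) → 38
s3(27) + s2(31) → 58
38 + 58 → 96
s5(71) + 96 → 167
s2's leaf is at depth 3, giving a 3-bit codeword.

3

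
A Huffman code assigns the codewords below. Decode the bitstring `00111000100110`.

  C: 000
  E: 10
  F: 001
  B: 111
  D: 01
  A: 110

Read left to right; each codeword is recognised as soon as it completes (prefix code):
  001→F | 110→A | 001→F | 001→F | 10→E
Decoded message: FAFFE

FAFFE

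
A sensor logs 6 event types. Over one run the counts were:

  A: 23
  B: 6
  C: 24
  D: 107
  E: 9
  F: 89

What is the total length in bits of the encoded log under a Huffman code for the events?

524

Greedily combine the two least-frequent nodes:
merge B(6) and E(9): 15
merge 15 and A(23): 38
merge C(24) and 38: 62
merge 62 and F(89): 151
merge D(107) and 151: 258
Total encoded bits = sum of merged weights = 15 + 38 + 62 + 151 + 258 = 524.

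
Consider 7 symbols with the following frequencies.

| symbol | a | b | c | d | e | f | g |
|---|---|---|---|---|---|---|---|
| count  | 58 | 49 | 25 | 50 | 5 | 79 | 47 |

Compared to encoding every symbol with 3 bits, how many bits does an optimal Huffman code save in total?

Fixed-length: 3 bits × 313 symbols = 939 bits.
Huffman merges:
e(5) + c(25) → 30
30 + g(47) → 77
b(49) + d(50) → 99
a(58) + 77 → 135
f(79) + 99 → 178
135 + 178 → 313
Huffman total = 30 + 77 + 99 + 135 + 178 + 313 = 832 bits.
Saving = 939 − 832 = 107 bits.

107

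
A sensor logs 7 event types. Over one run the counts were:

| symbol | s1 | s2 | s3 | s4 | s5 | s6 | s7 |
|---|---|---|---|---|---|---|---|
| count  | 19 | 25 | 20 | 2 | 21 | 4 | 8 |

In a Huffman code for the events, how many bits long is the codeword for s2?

2

Build the tree from the bottom:
s4(2) + s6(4) → 6
6 + s7(8) → 14
14 + s1(19) → 33
s3(20) + s5(21) → 41
s2(25) + 33 → 58
41 + 58 → 99
s2 sits 2 levels below the root, so its codeword is 2 bits.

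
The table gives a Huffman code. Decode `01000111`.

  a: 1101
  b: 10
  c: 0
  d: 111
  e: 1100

cbccd

Read left to right; each codeword is recognised as soon as it completes (prefix code):
  0→c | 10→b | 0→c | 0→c | 111→d
Decoded message: cbccd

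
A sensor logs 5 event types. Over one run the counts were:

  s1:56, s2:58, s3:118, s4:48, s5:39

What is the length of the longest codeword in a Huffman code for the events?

3

Merge the two lowest-weight nodes at each step:
merge s5(39) and s4(48): 87
merge s1(56) and s2(58): 114
merge 87 and 114: 201
merge s3(118) and 201: 319
The first pair merged (s5, s4) ends up deepest, at depth 3.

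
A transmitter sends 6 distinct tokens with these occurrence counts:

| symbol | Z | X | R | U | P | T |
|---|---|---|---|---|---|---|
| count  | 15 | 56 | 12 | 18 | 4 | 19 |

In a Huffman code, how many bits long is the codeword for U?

3

Huffman merges, smallest pair first:
merge P(4) and R(12): 16
merge Z(15) and 16: 31
merge U(18) and T(19): 37
merge 31 and 37: 68
merge X(56) and 68: 124
U's leaf is at depth 3, giving a 3-bit codeword.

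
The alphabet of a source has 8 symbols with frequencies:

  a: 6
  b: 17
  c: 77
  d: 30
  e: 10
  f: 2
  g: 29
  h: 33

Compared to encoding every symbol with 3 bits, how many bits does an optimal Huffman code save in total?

Fixed-length: 3 bits × 204 symbols = 612 bits.
Huffman merges:
combine f(2), a(6) → 8
combine 8, e(10) → 18
combine b(17), 18 → 35
combine g(29), d(30) → 59
combine h(33), 35 → 68
combine 59, 68 → 127
combine c(77), 127 → 204
Huffman total = 8 + 18 + 35 + 59 + 68 + 127 + 204 = 519 bits.
Saving = 612 − 519 = 93 bits.

93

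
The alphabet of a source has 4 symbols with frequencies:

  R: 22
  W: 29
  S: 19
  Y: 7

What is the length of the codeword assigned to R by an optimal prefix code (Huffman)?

Build the tree from the bottom:
Y(7) + S(19) → 26
R(22) + 26 → 48
W(29) + 48 → 77
The subtree containing R is merged 2 times, so code length = 2.

2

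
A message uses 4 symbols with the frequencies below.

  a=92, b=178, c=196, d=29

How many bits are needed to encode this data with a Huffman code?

915

Greedily combine the two least-frequent nodes:
combine d(29), a(92) → 121
combine 121, b(178) → 299
combine c(196), 299 → 495
Each symbol's bit-cost is frequency × depth; summing gives 915 bits (equivalently 121 + 299 + 495).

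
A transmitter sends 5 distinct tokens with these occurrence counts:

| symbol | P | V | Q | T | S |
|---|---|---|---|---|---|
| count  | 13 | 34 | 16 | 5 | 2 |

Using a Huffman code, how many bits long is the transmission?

Merge the two smallest weights repeatedly:
S(2) + T(5) → 7
7 + P(13) → 20
Q(16) + 20 → 36
V(34) + 36 → 70
The encoded length is the sum of every internal node's weight: 7 + 20 + 36 + 70 = 133 bits.

133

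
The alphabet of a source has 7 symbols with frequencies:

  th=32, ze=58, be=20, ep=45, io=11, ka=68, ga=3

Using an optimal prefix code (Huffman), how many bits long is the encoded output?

588

Merge the two smallest weights repeatedly:
combine ga(3), io(11) → 14
combine 14, be(20) → 34
combine th(32), 34 → 66
combine ep(45), ze(58) → 103
combine 66, ka(68) → 134
combine 103, 134 → 237
The encoded length is the sum of every internal node's weight: 14 + 34 + 66 + 103 + 134 + 237 = 588 bits.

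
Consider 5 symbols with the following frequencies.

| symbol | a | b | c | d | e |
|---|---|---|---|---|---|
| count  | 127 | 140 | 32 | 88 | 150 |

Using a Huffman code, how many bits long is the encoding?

1194

Merge the two smallest weights repeatedly:
combine c(32), d(88) → 120
combine 120, a(127) → 247
combine b(140), e(150) → 290
combine 247, 290 → 537
Each symbol's bit-cost is frequency × depth; summing gives 1194 bits (equivalently 120 + 247 + 290 + 537).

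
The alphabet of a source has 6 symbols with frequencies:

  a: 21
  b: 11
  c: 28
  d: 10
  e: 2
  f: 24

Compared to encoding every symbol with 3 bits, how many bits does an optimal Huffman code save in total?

Fixed-length: 3 bits × 96 symbols = 288 bits.
Huffman merges:
combine e(2), d(10) → 12
combine b(11), 12 → 23
combine a(21), 23 → 44
combine f(24), c(28) → 52
combine 44, 52 → 96
Huffman total = 12 + 23 + 44 + 52 + 96 = 227 bits.
Saving = 288 − 227 = 61 bits.

61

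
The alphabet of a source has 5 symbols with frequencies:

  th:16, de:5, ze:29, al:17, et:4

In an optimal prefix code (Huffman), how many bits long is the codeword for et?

Repeatedly merge the two smallest:
merge et(4) and de(5): 9
merge 9 and th(16): 25
merge al(17) and 25: 42
merge ze(29) and 42: 71
The subtree containing et is merged 4 times, so code length = 4.

4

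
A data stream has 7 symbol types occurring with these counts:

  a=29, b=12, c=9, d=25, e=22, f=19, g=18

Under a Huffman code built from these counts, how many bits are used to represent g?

Build the tree from the bottom:
merge c(9) and b(12): 21
merge g(18) and f(19): 37
merge 21 and e(22): 43
merge d(25) and a(29): 54
merge 37 and 43: 80
merge 54 and 80: 134
The subtree containing g is merged 3 times, so code length = 3.

3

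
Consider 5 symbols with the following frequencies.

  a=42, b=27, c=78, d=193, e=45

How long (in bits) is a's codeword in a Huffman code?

4

Build the tree from the bottom:
b(27) + a(42) → 69
e(45) + 69 → 114
c(78) + 114 → 192
192 + d(193) → 385
a's leaf is at depth 4, giving a 4-bit codeword.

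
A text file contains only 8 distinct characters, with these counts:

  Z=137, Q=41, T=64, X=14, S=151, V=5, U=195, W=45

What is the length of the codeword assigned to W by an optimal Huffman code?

4

Build the tree from the bottom:
combine V(5), X(14) → 19
combine 19, Q(41) → 60
combine W(45), 60 → 105
combine T(64), 105 → 169
combine Z(137), S(151) → 288
combine 169, U(195) → 364
combine 288, 364 → 652
W sits 4 levels below the root, so its codeword is 4 bits.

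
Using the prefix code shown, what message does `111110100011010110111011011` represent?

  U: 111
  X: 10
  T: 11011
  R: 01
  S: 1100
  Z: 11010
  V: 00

Read left to right; each codeword is recognised as soon as it completes (prefix code):
  111→U | 11010→Z | 00→V | 11010→Z | 11011→T | 10→X | 11011→T
Decoded message: UZVZTXT

UZVZTXT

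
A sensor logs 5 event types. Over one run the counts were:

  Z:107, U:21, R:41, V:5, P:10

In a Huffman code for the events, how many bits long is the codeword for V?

Huffman merges, smallest pair first:
combine V(5), P(10) → 15
combine 15, U(21) → 36
combine 36, R(41) → 77
combine 77, Z(107) → 184
The subtree containing V is merged 4 times, so code length = 4.

4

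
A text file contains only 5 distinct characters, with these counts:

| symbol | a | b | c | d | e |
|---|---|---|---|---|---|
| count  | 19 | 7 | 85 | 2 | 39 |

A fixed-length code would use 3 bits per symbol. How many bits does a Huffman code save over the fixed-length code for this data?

Fixed-length: 3 bits × 152 symbols = 456 bits.
Huffman merges:
merge d(2) and b(7): 9
merge 9 and a(19): 28
merge 28 and e(39): 67
merge 67 and c(85): 152
Huffman total = 9 + 28 + 67 + 152 = 256 bits.
Saving = 456 − 256 = 200 bits.

200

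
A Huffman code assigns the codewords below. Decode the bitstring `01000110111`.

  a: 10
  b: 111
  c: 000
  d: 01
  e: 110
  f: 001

Read left to right; each codeword is recognised as soon as it completes (prefix code):
  01→d | 000→c | 110→e | 111→b
Decoded message: dceb

dceb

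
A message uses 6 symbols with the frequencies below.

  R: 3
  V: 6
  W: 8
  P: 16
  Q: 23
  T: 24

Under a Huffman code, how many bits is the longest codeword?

4

Merge the two lowest-weight nodes at each step:
merge R(3) and V(6): 9
merge W(8) and 9: 17
merge P(16) and 17: 33
merge Q(23) and T(24): 47
merge 33 and 47: 80
The rarest symbols sit at the bottom; the longest codeword is 4 bits.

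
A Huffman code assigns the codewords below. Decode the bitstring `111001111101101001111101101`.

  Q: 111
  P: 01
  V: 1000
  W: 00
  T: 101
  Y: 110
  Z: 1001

Read left to right; each codeword is recognised as soon as it completes (prefix code):
  111→Q | 00→W | 111→Q | 110→Y | 110→Y | 1001→Z | 111→Q | 101→T | 101→T
Decoded message: QWQYYZQTT

QWQYYZQTT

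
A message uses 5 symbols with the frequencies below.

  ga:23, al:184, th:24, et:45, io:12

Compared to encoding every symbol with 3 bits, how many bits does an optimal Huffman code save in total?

378

Fixed-length: 3 bits × 288 symbols = 864 bits.
Huffman merges:
io(12) + ga(23) → 35
th(24) + 35 → 59
et(45) + 59 → 104
104 + al(184) → 288
Huffman total = 35 + 59 + 104 + 288 = 486 bits.
Saving = 864 − 486 = 378 bits.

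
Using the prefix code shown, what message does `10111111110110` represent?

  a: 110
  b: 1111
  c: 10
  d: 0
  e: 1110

Read left to right; each codeword is recognised as soon as it completes (prefix code):
  10→c | 1111→b | 1111→b | 0→d | 110→a
Decoded message: cbbda

cbbda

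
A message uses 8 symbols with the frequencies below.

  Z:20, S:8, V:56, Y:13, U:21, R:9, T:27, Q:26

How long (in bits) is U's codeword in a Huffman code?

3

Repeatedly merge the two smallest:
combine S(8), R(9) → 17
combine Y(13), 17 → 30
combine Z(20), U(21) → 41
combine Q(26), T(27) → 53
combine 30, 41 → 71
combine 53, V(56) → 109
combine 71, 109 → 180
The subtree containing U is merged 3 times, so code length = 3.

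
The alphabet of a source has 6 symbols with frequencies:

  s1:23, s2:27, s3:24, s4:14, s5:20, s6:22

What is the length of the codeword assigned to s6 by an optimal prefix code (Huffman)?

3

Repeatedly merge the two smallest:
s4(14) + s5(20) → 34
s6(22) + s1(23) → 45
s3(24) + s2(27) → 51
34 + 45 → 79
51 + 79 → 130
The subtree containing s6 is merged 3 times, so code length = 3.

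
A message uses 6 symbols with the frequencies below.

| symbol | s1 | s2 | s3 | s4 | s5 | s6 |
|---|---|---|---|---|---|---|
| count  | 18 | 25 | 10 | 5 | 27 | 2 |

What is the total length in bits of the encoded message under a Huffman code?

Merge the two smallest weights repeatedly:
combine s6(2), s4(5) → 7
combine 7, s3(10) → 17
combine 17, s1(18) → 35
combine s2(25), s5(27) → 52
combine 35, 52 → 87
Total encoded bits = sum of merged weights = 7 + 17 + 35 + 52 + 87 = 198.

198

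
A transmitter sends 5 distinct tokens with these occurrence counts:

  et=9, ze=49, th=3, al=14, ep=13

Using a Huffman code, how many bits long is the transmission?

164

Build the Huffman tree bottom-up:
combine th(3), et(9) → 12
combine 12, ep(13) → 25
combine al(14), 25 → 39
combine 39, ze(49) → 88
The encoded length is the sum of every internal node's weight: 12 + 25 + 39 + 88 = 164 bits.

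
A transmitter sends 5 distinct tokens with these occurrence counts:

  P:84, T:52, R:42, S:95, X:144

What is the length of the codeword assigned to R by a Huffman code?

3

Build the tree from the bottom:
R(42) + T(52) → 94
P(84) + 94 → 178
S(95) + X(144) → 239
178 + 239 → 417
The subtree containing R is merged 3 times, so code length = 3.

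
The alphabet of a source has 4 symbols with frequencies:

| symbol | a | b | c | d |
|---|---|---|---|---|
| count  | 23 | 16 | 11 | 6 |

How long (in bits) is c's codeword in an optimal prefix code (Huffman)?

Repeatedly merge the two smallest:
d(6) + c(11) → 17
b(16) + 17 → 33
a(23) + 33 → 56
c's leaf is at depth 3, giving a 3-bit codeword.

3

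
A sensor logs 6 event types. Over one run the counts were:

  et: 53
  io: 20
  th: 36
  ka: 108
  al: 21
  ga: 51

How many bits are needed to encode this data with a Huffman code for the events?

Merge the two smallest weights repeatedly:
io(20) + al(21) → 41
th(36) + 41 → 77
ga(51) + et(53) → 104
77 + 104 → 181
ka(108) + 181 → 289
The encoded length is the sum of every internal node's weight: 41 + 77 + 104 + 181 + 289 = 692 bits.

692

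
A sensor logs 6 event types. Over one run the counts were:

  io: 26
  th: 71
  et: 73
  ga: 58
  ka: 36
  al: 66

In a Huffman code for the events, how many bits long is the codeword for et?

2

Huffman merges, smallest pair first:
merge io(26) and ka(36): 62
merge ga(58) and 62: 120
merge al(66) and th(71): 137
merge et(73) and 120: 193
merge 137 and 193: 330
et's leaf is at depth 2, giving a 2-bit codeword.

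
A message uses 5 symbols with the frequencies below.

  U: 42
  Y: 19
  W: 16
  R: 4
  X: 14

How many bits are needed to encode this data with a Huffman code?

200

Build the Huffman tree bottom-up:
R(4) + X(14) → 18
W(16) + 18 → 34
Y(19) + 34 → 53
U(42) + 53 → 95
Each symbol's bit-cost is frequency × depth; summing gives 200 bits (equivalently 18 + 34 + 53 + 95).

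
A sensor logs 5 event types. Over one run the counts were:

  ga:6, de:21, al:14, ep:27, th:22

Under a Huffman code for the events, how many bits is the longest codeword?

3

Merge the two lowest-weight nodes at each step:
combine ga(6), al(14) → 20
combine 20, de(21) → 41
combine th(22), ep(27) → 49
combine 41, 49 → 90
Maximum depth reached is 3.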